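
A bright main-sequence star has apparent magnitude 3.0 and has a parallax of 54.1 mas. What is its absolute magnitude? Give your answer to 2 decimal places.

p = 54.1 mas = 0.0541″ → d = 1/p = 18.48 pc
5 log₁₀(d/10 pc) = 5 log₁₀(18.48) − 5 = 1.334
M = m − 5 log₁₀(d/10) = 3.0 − 1.334 = 1.666

M ≈ 1.67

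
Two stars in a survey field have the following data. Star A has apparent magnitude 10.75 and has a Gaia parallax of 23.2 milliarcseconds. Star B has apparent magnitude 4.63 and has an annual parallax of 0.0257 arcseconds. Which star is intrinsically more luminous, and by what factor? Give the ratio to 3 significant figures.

Star A: p = 23.2 mas = 0.0232″ → d = 1/p = 43.10 pc
Star A: M = m − 5 log₁₀ d + 5 = 10.75 − 5·1.6345 + 5 = 7.577
Star B: d = 1/p = 1/0.0257″ = 38.91 pc
Star B: M = m − 5 log₁₀ d + 5 = 4.63 − 5·1.5901 + 5 = 1.680
ΔM = M_A − M_B = 7.577 − (1.680) = 5.898; smaller M is more luminous → Star B.
L ratio = 10^(0.4 |ΔM|) = 10^2.359 = 228.6

Star B is more luminous, by a factor of 229.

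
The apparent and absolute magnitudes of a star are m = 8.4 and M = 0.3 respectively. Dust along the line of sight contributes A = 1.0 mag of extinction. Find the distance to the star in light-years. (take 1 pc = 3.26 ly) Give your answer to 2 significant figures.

d ≈ 860 ly

m − M = 5 log₁₀(d/10 pc) + A  ⇒  8.4 − (0.3) − 1.0 = 5 log₁₀(d/10)
7.100 = 5 log₁₀(d/10)
log₁₀ d = (m − M − A)/5 + 1 = 2.4200
d = 10^2.4200 = 263.0 pc
= 857.5 ly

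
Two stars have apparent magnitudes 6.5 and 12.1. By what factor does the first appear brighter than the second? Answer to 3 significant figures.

174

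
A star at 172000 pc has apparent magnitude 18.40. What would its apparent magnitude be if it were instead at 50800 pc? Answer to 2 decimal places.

m ≈ 15.75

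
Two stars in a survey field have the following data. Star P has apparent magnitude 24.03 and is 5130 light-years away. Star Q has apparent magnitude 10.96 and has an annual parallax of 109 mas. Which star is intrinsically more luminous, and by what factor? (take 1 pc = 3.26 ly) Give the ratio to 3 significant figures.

Star P: d = 5130 ly / 3.26 = 1574 pc
Star P: M = m − 5 log₁₀ d + 5 = 24.03 − 5·3.1969 + 5 = 13.046
Star Q: p = 109 mas = 0.109″ → d = 1/p = 9.174 pc
Star Q: M = m − 5 log₁₀ d + 5 = 10.96 − 5·0.9626 + 5 = 11.147
ΔM = M_P − M_Q = 13.046 − (11.147) = 1.898; smaller M is more luminous → Star Q.
L ratio = 10^(0.4 |ΔM|) = 10^0.759 = 5.746

Star Q is more luminous, by a factor of 5.75.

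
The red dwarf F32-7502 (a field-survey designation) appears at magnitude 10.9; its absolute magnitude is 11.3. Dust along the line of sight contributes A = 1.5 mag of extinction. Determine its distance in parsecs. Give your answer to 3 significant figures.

d ≈ 4.17 pc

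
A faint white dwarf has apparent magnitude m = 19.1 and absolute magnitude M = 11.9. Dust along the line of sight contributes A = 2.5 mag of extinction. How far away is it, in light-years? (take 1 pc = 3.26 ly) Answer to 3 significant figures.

d ≈ 284 ly

m − M = 5 log₁₀(d/10 pc) + A  ⇒  19.1 − (11.9) − 2.5 = 5 log₁₀(d/10)
4.700 = 5 log₁₀(d/10)
log₁₀ d = (m − M − A)/5 + 1 = 1.9400
d = 10^1.9400 = 87.10 pc
= 283.9 ly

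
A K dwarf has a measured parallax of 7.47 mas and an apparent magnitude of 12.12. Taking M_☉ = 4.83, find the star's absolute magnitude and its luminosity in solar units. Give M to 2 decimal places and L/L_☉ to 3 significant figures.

M ≈ 6.49; L/L_☉ ≈ 0.217

d = 1/p = 1000/7.47 mas = 133.9 pc
M = m − 5 log₁₀ d + 5 = 12.12 − 5·2.1267 + 5 = 6.487
M − M_☉ = 6.487 − 4.83 = 1.657
L/L_☉ = 10^(−0.4 × 1.657) = 0.2174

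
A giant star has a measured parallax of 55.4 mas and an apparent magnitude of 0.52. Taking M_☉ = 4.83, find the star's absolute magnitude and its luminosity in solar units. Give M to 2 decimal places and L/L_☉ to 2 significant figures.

d = 1/p = 1000/55.4 mas = 18.05 pc
M = m − 5 log₁₀ d + 5 = 0.52 − 5·1.2565 + 5 = -0.762
M − M_☉ = -0.762 − 4.83 = -5.592
L/L_☉ = 10^(−0.4 × -5.592) = 172.6

M ≈ -0.76; L/L_☉ ≈ 170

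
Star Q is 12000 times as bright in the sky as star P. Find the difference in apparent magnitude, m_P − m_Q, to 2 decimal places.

Pogson: Δm = −2.5 log₁₀(ratio) = −2.5 log₁₀(12000) = −2.5 × 4.0792 = -10.198
Star Q is brighter so has the smaller magnitude: m_P − m_Q is positive.

m_P − m_Q ≈ 10.20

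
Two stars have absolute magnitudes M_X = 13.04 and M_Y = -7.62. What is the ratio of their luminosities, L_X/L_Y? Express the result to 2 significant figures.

L_X/L_Y ≈ 5.4×10^-9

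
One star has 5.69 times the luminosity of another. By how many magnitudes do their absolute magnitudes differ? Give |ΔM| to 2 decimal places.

Pogson: ΔM = −2.5 log₁₀(ratio) = −2.5 log₁₀(5.69) = −2.5 × 0.7551 = -1.888

|ΔM| ≈ 1.89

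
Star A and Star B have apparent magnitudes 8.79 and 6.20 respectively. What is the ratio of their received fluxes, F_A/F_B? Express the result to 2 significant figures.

Magnitude difference = 2.59
Flux ratio = 10^(−0.4 Δm) = 10^(−0.4 × 2.59) = 10^-1.036 = 0.09204

F_A/F_B ≈ 0.092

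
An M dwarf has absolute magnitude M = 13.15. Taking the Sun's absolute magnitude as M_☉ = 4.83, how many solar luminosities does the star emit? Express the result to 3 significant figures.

L/L_☉ ≈ 4.70×10^-4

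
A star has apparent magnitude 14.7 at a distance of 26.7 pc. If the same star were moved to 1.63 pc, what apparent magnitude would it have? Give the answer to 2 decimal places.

m ≈ 8.63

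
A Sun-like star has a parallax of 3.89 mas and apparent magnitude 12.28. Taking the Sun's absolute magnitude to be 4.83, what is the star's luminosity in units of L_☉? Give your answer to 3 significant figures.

d = 1/p = 1000/3.89 mas = 257.1 pc
M = m − 5 log₁₀ d + 5 = 12.28 − 5·2.4101 + 5 = 5.230
M − M_☉ = 5.230 − 4.83 = 0.400
L/L_☉ = 10^(−0.4 × 0.400) = 0.6920

L/L_☉ ≈ 0.692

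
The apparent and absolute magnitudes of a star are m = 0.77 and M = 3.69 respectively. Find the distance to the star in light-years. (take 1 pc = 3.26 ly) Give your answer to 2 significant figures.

Distance modulus: m − M = 0.77 − (3.69) = -2.920
m − M = 5 log₁₀ d − 5
log₁₀ d = (m − M)/5 + 1 = 0.4160
d = 10^0.4160 = 2.606 pc
= 8.496 ly

d ≈ 8.5 ly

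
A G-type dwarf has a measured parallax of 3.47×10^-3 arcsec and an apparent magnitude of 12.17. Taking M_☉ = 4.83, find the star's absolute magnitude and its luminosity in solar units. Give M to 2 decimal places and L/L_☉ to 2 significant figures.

M ≈ 4.87; L/L_☉ ≈ 0.96

d = 1/p = 1/3.47×10^-3″ = 288.2 pc
M = m − 5 log₁₀ d + 5 = 12.17 − 5·2.4597 + 5 = 4.872
M − M_☉ = 4.872 − 4.83 = 0.042
L/L_☉ = 10^(−0.4 × 0.042) = 0.9624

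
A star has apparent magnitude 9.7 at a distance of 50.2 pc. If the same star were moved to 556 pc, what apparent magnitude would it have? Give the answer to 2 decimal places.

m ≈ 14.92

Flux ∝ 1/d², so Δm = 5 log₁₀(d₂/d₁) = 5 log₁₀(556/50.2) = 5.222
m₂ = m₁ + Δm = 9.7 + (5.222) = 14.922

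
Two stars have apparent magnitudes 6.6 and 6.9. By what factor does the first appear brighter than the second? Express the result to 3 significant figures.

1.32

Δm = 6.6 − (6.9) = -0.3
Flux ratio = 10^(−0.4 Δm) = 10^(−0.4 × -0.3) = 10^0.120 = 1.318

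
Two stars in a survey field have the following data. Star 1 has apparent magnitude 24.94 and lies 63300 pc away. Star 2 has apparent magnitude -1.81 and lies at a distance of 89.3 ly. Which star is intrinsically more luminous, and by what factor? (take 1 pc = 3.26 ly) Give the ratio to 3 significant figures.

Star 2 is more luminous, by a factor of 9390.

Star 1: M = m − 5 log₁₀ d + 5 = 24.94 − 5·4.8014 + 5 = 5.933
Star 2: d = 89.3 ly / 3.26 = 27.39 pc
Star 2: M = m − 5 log₁₀ d + 5 = -1.81 − 5·1.4376 + 5 = -3.998
ΔM = M_1 − M_2 = 5.933 − (-3.998) = 9.931; smaller M is more luminous → Star 2.
L ratio = 10^(0.4 |ΔM|) = 10^3.972 = 9386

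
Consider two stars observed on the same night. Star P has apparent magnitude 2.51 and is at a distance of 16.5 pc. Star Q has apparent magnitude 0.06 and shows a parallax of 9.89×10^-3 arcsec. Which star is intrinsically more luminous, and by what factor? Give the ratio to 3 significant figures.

Star P: M = m − 5 log₁₀ d + 5 = 2.51 − 5·1.2175 + 5 = 1.423
Star Q: d = 1/p = 1/9.89×10^-3″ = 101.1 pc
Star Q: M = m − 5 log₁₀ d + 5 = 0.06 − 5·2.0048 + 5 = -4.964
ΔM = M_P − M_Q = 1.423 − (-4.964) = 6.387; smaller M is more luminous → Star Q.
L ratio = 10^(0.4 |ΔM|) = 10^2.555 = 358.6

Star Q is more luminous, by a factor of 359.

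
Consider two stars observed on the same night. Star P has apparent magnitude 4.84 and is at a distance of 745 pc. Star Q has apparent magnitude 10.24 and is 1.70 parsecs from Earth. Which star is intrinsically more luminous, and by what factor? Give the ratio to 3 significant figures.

Star P is more luminous, by a factor of 2.78×10^7.

Star P: M = m − 5 log₁₀ d + 5 = 4.84 − 5·2.8722 + 5 = -4.521
Star Q: M = m − 5 log₁₀ d + 5 = 10.24 − 5·0.2304 + 5 = 14.088
ΔM = M_P − M_Q = -4.521 − (14.088) = -18.609; smaller M is more luminous → Star P.
L ratio = 10^(0.4 |ΔM|) = 10^7.443 = 2.776×10^7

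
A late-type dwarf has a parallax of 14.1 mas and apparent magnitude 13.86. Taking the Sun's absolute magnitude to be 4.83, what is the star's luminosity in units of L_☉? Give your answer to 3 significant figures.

L/L_☉ ≈ 0.0123

d = 1/p = 1000/14.1 mas = 70.92 pc
M = m − 5 log₁₀ d + 5 = 13.86 − 5·1.8508 + 5 = 9.606
M − M_☉ = 9.606 − 4.83 = 4.776
L/L_☉ = 10^(−0.4 × 4.776) = 0.01229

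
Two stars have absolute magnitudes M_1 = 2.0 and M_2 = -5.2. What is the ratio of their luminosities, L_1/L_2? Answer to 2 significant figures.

L_1/L_2 ≈ 1.3×10^-3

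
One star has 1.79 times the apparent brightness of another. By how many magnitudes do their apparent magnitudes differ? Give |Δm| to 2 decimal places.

Pogson: Δm = −2.5 log₁₀(ratio) = −2.5 log₁₀(1.79) = −2.5 × 0.2529 = -0.632

|Δm| ≈ 0.63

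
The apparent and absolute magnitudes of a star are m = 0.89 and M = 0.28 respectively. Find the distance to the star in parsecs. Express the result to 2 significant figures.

d ≈ 13 pc

Distance modulus: m − M = 0.89 − (0.28) = 0.610
m − M = 5 log₁₀ d − 5
log₁₀ d = (m − M)/5 + 1 = 1.1220
d = 10^1.1220 = 13.24 pc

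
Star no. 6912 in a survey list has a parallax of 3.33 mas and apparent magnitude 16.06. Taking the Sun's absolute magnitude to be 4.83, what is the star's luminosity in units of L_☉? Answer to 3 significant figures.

L/L_☉ ≈ 0.0290

d = 1/p = 1000/3.33 mas = 300.3 pc
M = m − 5 log₁₀ d + 5 = 16.06 − 5·2.4776 + 5 = 8.672
M − M_☉ = 8.672 − 4.83 = 3.842
L/L_☉ = 10^(−0.4 × 3.842) = 0.02905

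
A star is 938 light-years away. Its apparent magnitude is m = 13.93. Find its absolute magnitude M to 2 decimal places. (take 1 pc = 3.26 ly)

M ≈ 6.64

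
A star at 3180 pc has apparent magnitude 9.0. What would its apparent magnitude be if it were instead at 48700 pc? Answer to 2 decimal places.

m ≈ 14.93

Flux ∝ 1/d², so Δm = 5 log₁₀(d₂/d₁) = 5 log₁₀(48700/3180) = 5.926
m₂ = m₁ + Δm = 9.0 + (5.926) = 14.926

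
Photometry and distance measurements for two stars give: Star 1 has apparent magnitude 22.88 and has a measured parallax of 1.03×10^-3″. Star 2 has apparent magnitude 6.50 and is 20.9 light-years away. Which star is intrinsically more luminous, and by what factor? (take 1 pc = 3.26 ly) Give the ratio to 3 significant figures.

Star 1: d = 1/p = 1/1.03×10^-3″ = 970.9 pc
Star 1: M = m − 5 log₁₀ d + 5 = 22.88 − 5·2.9872 + 5 = 12.944
Star 2: d = 20.9 ly / 3.26 = 6.411 pc
Star 2: M = m − 5 log₁₀ d + 5 = 6.50 − 5·0.8069 + 5 = 7.465
ΔM = M_1 − M_2 = 12.944 − (7.465) = 5.479; smaller M is more luminous → Star 2.
L ratio = 10^(0.4 |ΔM|) = 10^2.192 = 155.4

Star 2 is more luminous, by a factor of 155.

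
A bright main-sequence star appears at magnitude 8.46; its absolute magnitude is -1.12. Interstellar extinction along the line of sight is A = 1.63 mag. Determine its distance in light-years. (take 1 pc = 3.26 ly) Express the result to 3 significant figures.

d ≈ 1270 ly

m − M = 5 log₁₀(d/10 pc) + A  ⇒  8.46 − (-1.12) − 1.63 = 5 log₁₀(d/10)
7.950 = 5 log₁₀(d/10)
log₁₀ d = (m − M − A)/5 + 1 = 2.5900
d = 10^2.5900 = 389.0 pc
= 1268 ly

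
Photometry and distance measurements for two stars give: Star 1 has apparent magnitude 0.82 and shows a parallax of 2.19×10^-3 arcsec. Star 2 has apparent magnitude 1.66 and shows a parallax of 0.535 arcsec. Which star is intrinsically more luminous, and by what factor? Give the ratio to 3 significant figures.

Star 1 is more luminous, by a factor of 129000.

Star 1: d = 1/p = 1/2.19×10^-3″ = 456.6 pc
Star 1: M = m − 5 log₁₀ d + 5 = 0.82 − 5·2.6596 + 5 = -7.478
Star 2: d = 1/p = 1/0.535″ = 1.869 pc
Star 2: M = m − 5 log₁₀ d + 5 = 1.66 − 5·0.2716 + 5 = 5.302
ΔM = M_1 − M_2 = -7.478 − (5.302) = -12.780; smaller M is more luminous → Star 1.
L ratio = 10^(0.4 |ΔM|) = 10^5.112 = 129400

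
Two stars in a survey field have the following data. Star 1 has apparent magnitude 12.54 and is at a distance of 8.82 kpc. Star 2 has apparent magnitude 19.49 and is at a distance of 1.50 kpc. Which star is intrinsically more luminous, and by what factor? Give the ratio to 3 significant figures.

Star 1 is more luminous, by a factor of 20800.

Star 1: d = 8.82 kpc = 8820 pc
Star 1: M = m − 5 log₁₀ d + 5 = 12.54 − 5·3.9455 + 5 = -2.187
Star 2: d = 1.50 kpc = 1500 pc
Star 2: M = m − 5 log₁₀ d + 5 = 19.49 − 5·3.1761 + 5 = 8.610
ΔM = M_1 − M_2 = -2.187 − (8.610) = -10.797; smaller M is more luminous → Star 1.
L ratio = 10^(0.4 |ΔM|) = 10^4.319 = 20830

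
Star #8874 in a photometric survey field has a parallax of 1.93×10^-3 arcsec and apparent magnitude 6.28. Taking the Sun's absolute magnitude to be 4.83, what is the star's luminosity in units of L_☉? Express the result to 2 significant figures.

L/L_☉ ≈ 710

d = 1/p = 1/1.93×10^-3″ = 518.1 pc
M = m − 5 log₁₀ d + 5 = 6.28 − 5·2.7144 + 5 = -2.292
M − M_☉ = -2.292 − 4.83 = -7.122
L/L_☉ = 10^(−0.4 × -7.122) = 706.1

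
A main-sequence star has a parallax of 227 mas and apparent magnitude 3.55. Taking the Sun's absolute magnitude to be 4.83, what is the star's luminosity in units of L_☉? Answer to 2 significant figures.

L/L_☉ ≈ 0.63

d = 1/p = 1000/227 mas = 4.405 pc
M = m − 5 log₁₀ d + 5 = 3.55 − 5·0.6440 + 5 = 5.330
M − M_☉ = 5.330 − 4.83 = 0.500
L/L_☉ = 10^(−0.4 × 0.500) = 0.6309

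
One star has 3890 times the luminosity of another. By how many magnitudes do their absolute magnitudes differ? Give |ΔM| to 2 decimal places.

|ΔM| ≈ 8.97

Pogson: ΔM = −2.5 log₁₀(ratio) = −2.5 log₁₀(3890) = −2.5 × 3.5899 = -8.975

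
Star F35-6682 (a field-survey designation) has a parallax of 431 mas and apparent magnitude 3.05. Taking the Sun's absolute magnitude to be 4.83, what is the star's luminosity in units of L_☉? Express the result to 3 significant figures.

L/L_☉ ≈ 0.277

d = 1/p = 1000/431 mas = 2.320 pc
M = m − 5 log₁₀ d + 5 = 3.05 − 5·0.3655 + 5 = 6.222
M − M_☉ = 6.222 − 4.83 = 1.392
L/L_☉ = 10^(−0.4 × 1.392) = 0.2774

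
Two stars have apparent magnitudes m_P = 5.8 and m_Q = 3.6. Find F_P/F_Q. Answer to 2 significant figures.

F_P/F_Q ≈ 0.13

Δm = 5.8 − (3.6) = 2.2
Flux ratio = 10^(−0.4 Δm) = 10^(−0.4 × 2.2) = 10^-0.880 = 0.1318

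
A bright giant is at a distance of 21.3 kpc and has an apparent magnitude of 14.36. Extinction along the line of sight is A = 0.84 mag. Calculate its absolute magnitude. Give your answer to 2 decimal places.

d = 21.3 kpc = 21300 pc
5 log₁₀(d/10 pc) = 5 log₁₀(21300) − 5 = 16.642
M = m − 5 log₁₀(d/10) − A = 14.36 − 16.642 − 0.84 = -3.122

M ≈ -3.12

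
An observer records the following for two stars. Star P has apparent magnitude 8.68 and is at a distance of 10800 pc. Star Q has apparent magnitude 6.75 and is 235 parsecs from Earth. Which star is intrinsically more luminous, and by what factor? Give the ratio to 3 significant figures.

Star P is more luminous, by a factor of 357.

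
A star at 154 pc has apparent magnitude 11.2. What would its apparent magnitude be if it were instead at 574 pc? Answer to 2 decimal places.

Flux ∝ 1/d², so Δm = 5 log₁₀(d₂/d₁) = 5 log₁₀(574/154) = 2.857
m₂ = m₁ + Δm = 11.2 + (2.857) = 14.057

m ≈ 14.06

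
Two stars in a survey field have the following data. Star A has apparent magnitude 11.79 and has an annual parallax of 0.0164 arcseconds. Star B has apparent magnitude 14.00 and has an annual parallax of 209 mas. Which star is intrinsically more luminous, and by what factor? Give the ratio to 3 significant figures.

Star A is more luminous, by a factor of 1240.

Star A: d = 1/p = 1/0.0164″ = 60.98 pc
Star A: M = m − 5 log₁₀ d + 5 = 11.79 − 5·1.7852 + 5 = 7.864
Star B: p = 209 mas = 0.209″ → d = 1/p = 4.785 pc
Star B: M = m − 5 log₁₀ d + 5 = 14.00 − 5·0.6799 + 5 = 15.601
ΔM = M_A − M_B = 7.864 − (15.601) = -7.737; smaller M is more luminous → Star A.
L ratio = 10^(0.4 |ΔM|) = 10^3.095 = 1243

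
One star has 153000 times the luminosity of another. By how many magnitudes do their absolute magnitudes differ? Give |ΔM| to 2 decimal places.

Pogson: ΔM = −2.5 log₁₀(ratio) = −2.5 log₁₀(153000) = −2.5 × 5.1847 = -12.962

|ΔM| ≈ 12.96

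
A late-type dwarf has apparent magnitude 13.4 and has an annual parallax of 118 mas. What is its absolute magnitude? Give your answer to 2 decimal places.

M ≈ 13.76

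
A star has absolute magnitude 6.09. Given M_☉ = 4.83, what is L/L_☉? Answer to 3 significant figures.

L/L_☉ ≈ 0.313

M − M_☉ = 6.09 − 4.83 = 1.260
L/L_☉ = 10^(−0.4 (M − M_☉)) = 10^-0.504 = 0.3133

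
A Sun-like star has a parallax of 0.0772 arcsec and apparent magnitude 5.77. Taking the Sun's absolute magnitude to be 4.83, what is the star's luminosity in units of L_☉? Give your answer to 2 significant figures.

d = 1/p = 1/0.0772″ = 12.95 pc
M = m − 5 log₁₀ d + 5 = 5.77 − 5·1.1124 + 5 = 5.208
M − M_☉ = 5.208 − 4.83 = 0.378
L/L_☉ = 10^(−0.4 × 0.378) = 0.7059

L/L_☉ ≈ 0.71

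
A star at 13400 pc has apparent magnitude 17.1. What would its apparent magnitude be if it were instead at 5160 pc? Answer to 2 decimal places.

Flux ∝ 1/d², so Δm = 5 log₁₀(d₂/d₁) = 5 log₁₀(5160/13400) = -2.072
m₂ = m₁ + Δm = 17.1 + (-2.072) = 15.028

m ≈ 15.03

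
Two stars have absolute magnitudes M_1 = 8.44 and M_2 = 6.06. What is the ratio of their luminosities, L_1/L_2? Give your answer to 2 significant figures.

L_1/L_2 ≈ 0.11

ΔM = M_1 − M_2 = 2.38
L_1/L_2 = 10^(−0.4 ΔM) = 10^-0.952 = 0.1117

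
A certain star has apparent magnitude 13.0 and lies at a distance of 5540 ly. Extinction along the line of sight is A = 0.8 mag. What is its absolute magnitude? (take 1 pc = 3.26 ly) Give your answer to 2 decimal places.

M ≈ 1.05

d = 5540 ly / 3.26 = 1699 pc
5 log₁₀(d/10 pc) = 5 log₁₀(1699) − 5 = 11.151
M = m − 5 log₁₀(d/10) − A = 13.0 − 11.151 − 0.8 = 1.049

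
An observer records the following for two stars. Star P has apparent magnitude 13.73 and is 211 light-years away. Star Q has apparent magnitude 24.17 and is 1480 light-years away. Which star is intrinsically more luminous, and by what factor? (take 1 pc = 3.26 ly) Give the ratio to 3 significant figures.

Star P: d = 211 ly / 3.26 = 64.72 pc
Star P: M = m − 5 log₁₀ d + 5 = 13.73 − 5·1.8111 + 5 = 9.675
Star Q: d = 1480 ly / 3.26 = 454.0 pc
Star Q: M = m − 5 log₁₀ d + 5 = 24.17 − 5·2.6570 + 5 = 15.885
ΔM = M_P − M_Q = 9.675 − (15.885) = -6.210; smaller M is more luminous → Star P.
L ratio = 10^(0.4 |ΔM|) = 10^2.484 = 304.8

Star P is more luminous, by a factor of 305.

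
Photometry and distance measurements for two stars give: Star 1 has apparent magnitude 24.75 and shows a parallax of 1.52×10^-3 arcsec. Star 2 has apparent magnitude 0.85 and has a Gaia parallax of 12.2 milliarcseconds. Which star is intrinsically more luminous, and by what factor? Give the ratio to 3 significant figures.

Star 2 is more luminous, by a factor of 5.64×10^7.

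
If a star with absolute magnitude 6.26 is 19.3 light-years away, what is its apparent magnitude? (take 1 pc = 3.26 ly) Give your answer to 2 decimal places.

m ≈ 5.12

d = 19.3 ly / 3.26 = 5.920 pc
m = M + 5 log₁₀ d − 5 = 6.26 + 5·0.7723 − 5 = 5.122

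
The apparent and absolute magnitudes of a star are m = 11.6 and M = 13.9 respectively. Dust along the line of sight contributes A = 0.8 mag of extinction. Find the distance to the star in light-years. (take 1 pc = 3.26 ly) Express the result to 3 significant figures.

m − M = 5 log₁₀(d/10 pc) + A  ⇒  11.6 − (13.9) − 0.8 = 5 log₁₀(d/10)
-3.100 = 5 log₁₀(d/10)
log₁₀ d = (m − M − A)/5 + 1 = 0.3800
d = 10^0.3800 = 2.399 pc
= 7.820 ly

d ≈ 7.82 ly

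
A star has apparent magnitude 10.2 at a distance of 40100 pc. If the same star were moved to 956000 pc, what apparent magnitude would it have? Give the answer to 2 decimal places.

m ≈ 17.09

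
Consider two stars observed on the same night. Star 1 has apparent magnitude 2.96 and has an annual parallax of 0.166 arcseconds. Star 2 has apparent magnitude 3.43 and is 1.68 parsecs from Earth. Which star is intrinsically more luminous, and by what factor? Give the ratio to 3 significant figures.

Star 1: d = 1/p = 1/0.166″ = 6.024 pc
Star 1: M = m − 5 log₁₀ d + 5 = 2.96 − 5·0.7799 + 5 = 4.061
Star 2: M = m − 5 log₁₀ d + 5 = 3.43 − 5·0.2253 + 5 = 7.303
ΔM = M_1 − M_2 = 4.061 − (7.303) = -3.243; smaller M is more luminous → Star 1.
L ratio = 10^(0.4 |ΔM|) = 10^1.297 = 19.82

Star 1 is more luminous, by a factor of 19.8.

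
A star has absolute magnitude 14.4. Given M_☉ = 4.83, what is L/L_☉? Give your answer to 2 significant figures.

L/L_☉ ≈ 1.5×10^-4

M − M_☉ = 14.4 − 4.83 = 9.570
L/L_☉ = 10^(−0.4 (M − M_☉)) = 10^-3.828 = 1.486×10^-4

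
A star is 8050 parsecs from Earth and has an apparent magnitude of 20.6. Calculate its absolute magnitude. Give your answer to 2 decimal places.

M ≈ 6.07

5 log₁₀(d/10 pc) = 5 log₁₀(8050) − 5 = 14.529
M = m − 5 log₁₀(d/10) = 20.6 − 14.529 = 6.071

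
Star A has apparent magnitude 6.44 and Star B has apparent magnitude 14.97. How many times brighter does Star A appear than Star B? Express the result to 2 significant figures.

2600

Magnitude difference = -8.53
Flux ratio = 10^(−0.4 Δm) = 10^(−0.4 × -8.53) = 10^3.412 = 2582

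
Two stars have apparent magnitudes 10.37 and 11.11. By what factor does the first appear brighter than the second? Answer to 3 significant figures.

Magnitude difference = -0.74
Flux ratio = 10^(−0.4 Δm) = 10^(−0.4 × -0.74) = 10^0.296 = 1.977

1.98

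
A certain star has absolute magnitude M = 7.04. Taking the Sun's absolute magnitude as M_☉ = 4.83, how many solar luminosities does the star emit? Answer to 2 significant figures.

M − M_☉ = 7.04 − 4.83 = 2.210
L/L_☉ = 10^(−0.4 (M − M_☉)) = 10^-0.884 = 0.1306

L/L_☉ ≈ 0.13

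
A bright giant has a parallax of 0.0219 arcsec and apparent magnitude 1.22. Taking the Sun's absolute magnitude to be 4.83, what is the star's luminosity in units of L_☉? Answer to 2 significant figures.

d = 1/p = 1/0.0219″ = 45.66 pc
M = m − 5 log₁₀ d + 5 = 1.22 − 5·1.6596 + 5 = -2.078
M − M_☉ = -2.078 − 4.83 = -6.908
L/L_☉ = 10^(−0.4 × -6.908) = 579.6

L/L_☉ ≈ 580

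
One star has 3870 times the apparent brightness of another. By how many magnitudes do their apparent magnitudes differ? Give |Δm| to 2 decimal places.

Pogson: Δm = −2.5 log₁₀(ratio) = −2.5 log₁₀(3870) = −2.5 × 3.5877 = -8.969

|Δm| ≈ 8.97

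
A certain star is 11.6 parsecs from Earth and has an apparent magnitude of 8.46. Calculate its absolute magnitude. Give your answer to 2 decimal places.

5 log₁₀(d/10 pc) = 5 log₁₀(11.60) − 5 = 0.322
M = m − 5 log₁₀(d/10) = 8.46 − 0.322 = 8.138

M ≈ 8.14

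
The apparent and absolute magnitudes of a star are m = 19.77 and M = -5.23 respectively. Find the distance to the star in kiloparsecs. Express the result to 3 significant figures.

d ≈ 1000 kpc

μ = m − M = 25.000
m − M = 5 log₁₀ d − 5
log₁₀ d = (m − M)/5 + 1 = 6.0000
d = 10^6.0000 = 1.000×10^6 pc
= 1000 kpc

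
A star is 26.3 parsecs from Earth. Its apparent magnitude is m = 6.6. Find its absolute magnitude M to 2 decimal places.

M ≈ 4.50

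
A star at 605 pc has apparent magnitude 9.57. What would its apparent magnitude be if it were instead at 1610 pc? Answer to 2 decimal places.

Flux ∝ 1/d², so Δm = 5 log₁₀(d₂/d₁) = 5 log₁₀(1610/605) = 2.125
m₂ = m₁ + Δm = 9.57 + (2.125) = 11.695

m ≈ 11.70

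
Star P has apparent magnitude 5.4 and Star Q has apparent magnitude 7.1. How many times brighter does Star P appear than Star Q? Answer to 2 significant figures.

4.8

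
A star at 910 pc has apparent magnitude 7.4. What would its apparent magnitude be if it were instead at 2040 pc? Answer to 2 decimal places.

Flux ∝ 1/d², so Δm = 5 log₁₀(d₂/d₁) = 5 log₁₀(2040/910) = 1.753
m₂ = m₁ + Δm = 7.4 + (1.753) = 9.153

m ≈ 9.15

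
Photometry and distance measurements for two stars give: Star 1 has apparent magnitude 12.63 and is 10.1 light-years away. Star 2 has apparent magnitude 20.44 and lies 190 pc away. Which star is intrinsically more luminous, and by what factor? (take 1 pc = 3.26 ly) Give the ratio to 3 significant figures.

Star 2 is more luminous, by a factor of 2.83.

Star 1: d = 10.1 ly / 3.26 = 3.098 pc
Star 1: M = m − 5 log₁₀ d + 5 = 12.63 − 5·0.4911 + 5 = 15.174
Star 2: M = m − 5 log₁₀ d + 5 = 20.44 − 5·2.2788 + 5 = 14.046
ΔM = M_1 − M_2 = 15.174 − (14.046) = 1.128; smaller M is more luminous → Star 2.
L ratio = 10^(0.4 |ΔM|) = 10^0.451 = 2.827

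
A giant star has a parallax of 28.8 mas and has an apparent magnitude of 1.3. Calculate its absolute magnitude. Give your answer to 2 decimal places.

M ≈ -1.40

p = 28.8 mas = 0.0288″ → d = 1/p = 34.72 pc
5 log₁₀(d/10 pc) = 5 log₁₀(34.72) − 5 = 2.703
M = m − 5 log₁₀(d/10) = 1.3 − 2.703 = -1.403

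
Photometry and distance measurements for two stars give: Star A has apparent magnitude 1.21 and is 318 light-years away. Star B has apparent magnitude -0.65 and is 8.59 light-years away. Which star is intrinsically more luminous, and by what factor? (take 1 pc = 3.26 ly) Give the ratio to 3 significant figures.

Star A: d = 318 ly / 3.26 = 97.55 pc
Star A: M = m − 5 log₁₀ d + 5 = 1.21 − 5·1.9892 + 5 = -3.736
Star B: d = 8.59 ly / 3.26 = 2.635 pc
Star B: M = m − 5 log₁₀ d + 5 = -0.65 − 5·0.4208 + 5 = 2.246
ΔM = M_A − M_B = -3.736 − (2.246) = -5.982; smaller M is more luminous → Star A.
L ratio = 10^(0.4 |ΔM|) = 10^2.393 = 247.1

Star A is more luminous, by a factor of 247.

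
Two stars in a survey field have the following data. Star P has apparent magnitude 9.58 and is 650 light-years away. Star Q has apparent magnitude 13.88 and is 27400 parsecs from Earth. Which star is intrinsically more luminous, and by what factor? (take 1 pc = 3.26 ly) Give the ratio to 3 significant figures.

Star Q is more luminous, by a factor of 360.

Star P: d = 650 ly / 3.26 = 199.4 pc
Star P: M = m − 5 log₁₀ d + 5 = 9.58 − 5·2.2997 + 5 = 3.082
Star Q: M = m − 5 log₁₀ d + 5 = 13.88 − 5·4.4378 + 5 = -3.309
ΔM = M_P − M_Q = 3.082 − (-3.309) = 6.390; smaller M is more luminous → Star Q.
L ratio = 10^(0.4 |ΔM|) = 10^2.556 = 359.8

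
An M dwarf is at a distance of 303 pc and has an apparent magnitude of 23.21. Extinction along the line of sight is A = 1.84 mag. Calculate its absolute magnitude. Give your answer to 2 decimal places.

5 log₁₀(d/10 pc) = 5 log₁₀(303.0) − 5 = 7.407
M = m − 5 log₁₀(d/10) − A = 23.21 − 7.407 − 1.84 = 13.963

M ≈ 13.96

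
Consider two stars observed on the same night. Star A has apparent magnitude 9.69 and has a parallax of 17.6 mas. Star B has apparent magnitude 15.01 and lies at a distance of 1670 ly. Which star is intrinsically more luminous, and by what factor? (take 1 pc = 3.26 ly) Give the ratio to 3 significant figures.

Star A: p = 17.6 mas = 0.0176″ → d = 1/p = 56.82 pc
Star A: M = m − 5 log₁₀ d + 5 = 9.69 − 5·1.7545 + 5 = 5.918
Star B: d = 1670 ly / 3.26 = 512.3 pc
Star B: M = m − 5 log₁₀ d + 5 = 15.01 − 5·2.7095 + 5 = 6.463
ΔM = M_A − M_B = 5.918 − (6.463) = -0.545; smaller M is more luminous → Star A.
L ratio = 10^(0.4 |ΔM|) = 10^0.218 = 1.652

Star A is more luminous, by a factor of 1.65.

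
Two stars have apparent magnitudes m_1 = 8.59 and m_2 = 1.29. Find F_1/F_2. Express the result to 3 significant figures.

F_1/F_2 ≈ 1.20×10^-3

Δm = 8.59 − (1.29) = 7.30
Flux ratio = 10^(−0.4 Δm) = 10^(−0.4 × 7.30) = 10^-2.920 = 1.202×10^-3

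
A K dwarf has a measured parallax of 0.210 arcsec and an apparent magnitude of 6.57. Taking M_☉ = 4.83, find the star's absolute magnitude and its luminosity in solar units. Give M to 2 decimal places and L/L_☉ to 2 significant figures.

d = 1/p = 1/0.210″ = 4.762 pc
M = m − 5 log₁₀ d + 5 = 6.57 − 5·0.6778 + 5 = 8.181
M − M_☉ = 8.181 − 4.83 = 3.351
L/L_☉ = 10^(−0.4 × 3.351) = 0.04566

M ≈ 8.18; L/L_☉ ≈ 0.046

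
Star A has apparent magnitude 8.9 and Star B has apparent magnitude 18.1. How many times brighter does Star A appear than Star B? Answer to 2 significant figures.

Δm = 8.9 − (18.1) = -9.2
Flux ratio = 10^(−0.4 Δm) = 10^(−0.4 × -9.2) = 10^3.680 = 4786

4800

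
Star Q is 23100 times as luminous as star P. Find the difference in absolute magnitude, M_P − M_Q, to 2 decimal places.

M_P − M_Q ≈ 10.91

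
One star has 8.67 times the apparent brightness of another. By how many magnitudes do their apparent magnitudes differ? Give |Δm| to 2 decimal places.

Pogson: Δm = −2.5 log₁₀(ratio) = −2.5 log₁₀(8.67) = −2.5 × 0.9380 = -2.345

|Δm| ≈ 2.35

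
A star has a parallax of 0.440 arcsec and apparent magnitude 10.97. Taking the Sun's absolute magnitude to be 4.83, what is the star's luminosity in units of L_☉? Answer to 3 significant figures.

L/L_☉ ≈ 1.81×10^-4

d = 1/p = 1/0.440″ = 2.273 pc
M = m − 5 log₁₀ d + 5 = 10.97 − 5·0.3565 + 5 = 14.187
M − M_☉ = 14.187 − 4.83 = 9.357
L/L_☉ = 10^(−0.4 × 9.357) = 1.808×10^-4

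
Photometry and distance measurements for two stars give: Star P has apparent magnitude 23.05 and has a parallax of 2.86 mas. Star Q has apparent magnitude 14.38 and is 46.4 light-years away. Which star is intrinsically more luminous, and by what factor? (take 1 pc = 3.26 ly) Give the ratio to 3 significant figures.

Star Q is more luminous, by a factor of 4.87.

Star P: p = 2.86 mas = 2.86×10^-3″ → d = 1/p = 349.7 pc
Star P: M = m − 5 log₁₀ d + 5 = 23.05 − 5·2.5436 + 5 = 15.332
Star Q: d = 46.4 ly / 3.26 = 14.23 pc
Star Q: M = m − 5 log₁₀ d + 5 = 14.38 − 5·1.1533 + 5 = 13.613
ΔM = M_P − M_Q = 15.332 − (13.613) = 1.718; smaller M is more luminous → Star Q.
L ratio = 10^(0.4 |ΔM|) = 10^0.687 = 4.868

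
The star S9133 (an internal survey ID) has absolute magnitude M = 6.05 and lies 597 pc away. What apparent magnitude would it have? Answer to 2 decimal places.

m = M + 5 log₁₀ d − 5 = 6.05 + 5·2.7760 − 5 = 14.930

m ≈ 14.93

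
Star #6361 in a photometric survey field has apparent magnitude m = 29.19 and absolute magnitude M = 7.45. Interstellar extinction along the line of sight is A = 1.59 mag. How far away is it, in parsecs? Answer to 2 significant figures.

d ≈ 110000 pc

m − M = 5 log₁₀(d/10 pc) + A  ⇒  29.19 − (7.45) − 1.59 = 5 log₁₀(d/10)
20.150 = 5 log₁₀(d/10)
log₁₀ d = (m − M − A)/5 + 1 = 5.0300
d = 10^5.0300 = 107200 pc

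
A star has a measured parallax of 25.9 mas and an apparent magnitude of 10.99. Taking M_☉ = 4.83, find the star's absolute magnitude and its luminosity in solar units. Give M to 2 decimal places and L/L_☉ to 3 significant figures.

d = 1/p = 1000/25.9 mas = 38.61 pc
M = m − 5 log₁₀ d + 5 = 10.99 − 5·1.5867 + 5 = 8.056
M − M_☉ = 8.056 − 4.83 = 3.226
L/L_☉ = 10^(−0.4 × 3.226) = 0.05122

M ≈ 8.06; L/L_☉ ≈ 0.0512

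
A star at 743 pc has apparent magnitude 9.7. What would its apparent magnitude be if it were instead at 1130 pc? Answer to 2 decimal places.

Flux ∝ 1/d², so Δm = 5 log₁₀(d₂/d₁) = 5 log₁₀(1130/743) = 0.910
m₂ = m₁ + Δm = 9.7 + (0.910) = 10.610

m ≈ 10.61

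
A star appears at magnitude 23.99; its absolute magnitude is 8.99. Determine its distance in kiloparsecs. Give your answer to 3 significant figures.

d ≈ 10.0 kpc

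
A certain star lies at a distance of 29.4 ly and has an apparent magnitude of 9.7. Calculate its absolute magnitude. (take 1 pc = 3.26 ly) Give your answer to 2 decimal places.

M ≈ 9.92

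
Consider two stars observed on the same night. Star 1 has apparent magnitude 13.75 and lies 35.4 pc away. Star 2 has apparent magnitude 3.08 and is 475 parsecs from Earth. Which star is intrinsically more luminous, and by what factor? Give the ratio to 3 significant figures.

Star 2 is more luminous, by a factor of 3.34×10^6.

Star 1: M = m − 5 log₁₀ d + 5 = 13.75 − 5·1.5490 + 5 = 11.005
Star 2: M = m − 5 log₁₀ d + 5 = 3.08 − 5·2.6767 + 5 = -5.303
ΔM = M_1 − M_2 = 11.005 − (-5.303) = 16.308; smaller M is more luminous → Star 2.
L ratio = 10^(0.4 |ΔM|) = 10^6.523 = 3.337×10^6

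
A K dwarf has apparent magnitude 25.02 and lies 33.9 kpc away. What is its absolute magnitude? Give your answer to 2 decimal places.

d = 33.9 kpc = 33900 pc
5 log₁₀(d/10 pc) = 5 log₁₀(33900) − 5 = 17.651
M = m − 5 log₁₀(d/10) = 25.02 − 17.651 = 7.369

M ≈ 7.37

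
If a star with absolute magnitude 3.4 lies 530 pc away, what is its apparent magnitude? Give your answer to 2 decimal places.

m = M + 5 log₁₀ d − 5 = 3.4 + 5·2.7243 − 5 = 12.021

m ≈ 12.02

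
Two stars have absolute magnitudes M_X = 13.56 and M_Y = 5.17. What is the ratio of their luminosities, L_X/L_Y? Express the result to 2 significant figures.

ΔM = M_X − M_Y = 8.39
L_X/L_Y = 10^(−0.4 ΔM) = 10^-3.356 = 4.406×10^-4

L_X/L_Y ≈ 4.4×10^-4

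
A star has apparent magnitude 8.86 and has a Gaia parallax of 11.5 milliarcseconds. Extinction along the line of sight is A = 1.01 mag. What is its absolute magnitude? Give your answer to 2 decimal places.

p = 11.5 mas = 0.0115″ → d = 1/p = 86.96 pc
5 log₁₀(d/10 pc) = 5 log₁₀(86.96) − 5 = 4.697
M = m − 5 log₁₀(d/10) − A = 8.86 − 4.697 − 1.01 = 3.153

M ≈ 3.15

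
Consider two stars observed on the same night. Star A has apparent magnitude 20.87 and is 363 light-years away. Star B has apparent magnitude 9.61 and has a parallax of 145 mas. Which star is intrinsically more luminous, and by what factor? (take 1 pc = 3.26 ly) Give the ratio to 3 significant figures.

Star B is more luminous, by a factor of 122.

Star A: d = 363 ly / 3.26 = 111.3 pc
Star A: M = m − 5 log₁₀ d + 5 = 20.87 − 5·2.0467 + 5 = 15.637
Star B: p = 145 mas = 0.145″ → d = 1/p = 6.897 pc
Star B: M = m − 5 log₁₀ d + 5 = 9.61 − 5·0.8386 + 5 = 10.417
ΔM = M_A − M_B = 15.637 − (10.417) = 5.220; smaller M is more luminous → Star B.
L ratio = 10^(0.4 |ΔM|) = 10^2.088 = 122.4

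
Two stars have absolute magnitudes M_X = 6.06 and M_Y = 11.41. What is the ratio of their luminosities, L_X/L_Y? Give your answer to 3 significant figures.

L_X/L_Y ≈ 138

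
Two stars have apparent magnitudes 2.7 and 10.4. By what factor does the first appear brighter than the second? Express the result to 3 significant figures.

1200

Magnitude difference = -7.7
Flux ratio = 10^(−0.4 Δm) = 10^(−0.4 × -7.7) = 10^3.080 = 1202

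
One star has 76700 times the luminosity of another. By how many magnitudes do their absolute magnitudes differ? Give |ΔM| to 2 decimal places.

Pogson: ΔM = −2.5 log₁₀(ratio) = −2.5 log₁₀(76700) = −2.5 × 4.8848 = -12.212

|ΔM| ≈ 12.21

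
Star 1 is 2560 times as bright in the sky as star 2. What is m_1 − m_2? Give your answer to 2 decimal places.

m_1 − m_2 ≈ -8.52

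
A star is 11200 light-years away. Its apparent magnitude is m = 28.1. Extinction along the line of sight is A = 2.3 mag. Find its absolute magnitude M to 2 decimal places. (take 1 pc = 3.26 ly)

d = 11200 ly / 3.26 = 3436 pc
5 log₁₀(d/10 pc) = 5 log₁₀(3436) − 5 = 12.680
M = m − 5 log₁₀(d/10) − A = 28.1 − 12.680 − 2.3 = 13.120

M ≈ 13.12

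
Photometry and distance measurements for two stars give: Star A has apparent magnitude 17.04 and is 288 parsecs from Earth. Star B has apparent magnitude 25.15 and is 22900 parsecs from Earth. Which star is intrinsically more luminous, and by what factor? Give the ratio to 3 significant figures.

Star B is more luminous, by a factor of 3.60.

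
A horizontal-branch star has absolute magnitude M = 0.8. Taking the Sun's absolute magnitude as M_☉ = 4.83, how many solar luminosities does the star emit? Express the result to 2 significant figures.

M − M_☉ = 0.8 − 4.83 = -4.030
L/L_☉ = 10^(−0.4 (M − M_☉)) = 10^1.612 = 40.93

L/L_☉ ≈ 41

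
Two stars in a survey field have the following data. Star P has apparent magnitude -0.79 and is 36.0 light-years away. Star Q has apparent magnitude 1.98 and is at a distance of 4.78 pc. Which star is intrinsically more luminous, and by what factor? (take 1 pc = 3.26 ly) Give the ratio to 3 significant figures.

Star P is more luminous, by a factor of 68.4.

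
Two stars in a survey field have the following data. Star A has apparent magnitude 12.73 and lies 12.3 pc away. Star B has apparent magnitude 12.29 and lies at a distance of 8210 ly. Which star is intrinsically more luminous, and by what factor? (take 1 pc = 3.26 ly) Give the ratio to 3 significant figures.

Star B is more luminous, by a factor of 62900.

Star A: M = m − 5 log₁₀ d + 5 = 12.73 − 5·1.0899 + 5 = 12.280
Star B: d = 8210 ly / 3.26 = 2518 pc
Star B: M = m − 5 log₁₀ d + 5 = 12.29 − 5·3.4011 + 5 = 0.284
ΔM = M_A − M_B = 12.280 − (0.284) = 11.996; smaller M is more luminous → Star B.
L ratio = 10^(0.4 |ΔM|) = 10^4.798 = 62870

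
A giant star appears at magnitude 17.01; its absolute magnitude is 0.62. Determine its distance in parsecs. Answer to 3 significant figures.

d ≈ 19000 pc

Distance modulus: m − M = 17.01 − (0.62) = 16.390
m − M = 5 log₁₀ d − 5
log₁₀ d = (m − M)/5 + 1 = 4.2780
d = 10^4.2780 = 18970 pc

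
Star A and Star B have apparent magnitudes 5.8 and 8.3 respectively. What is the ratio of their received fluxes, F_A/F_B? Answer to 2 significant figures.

F_A/F_B ≈ 10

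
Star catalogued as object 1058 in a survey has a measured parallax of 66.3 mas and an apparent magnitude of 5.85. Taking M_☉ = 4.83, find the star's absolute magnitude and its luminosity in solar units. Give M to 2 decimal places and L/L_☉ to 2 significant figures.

M ≈ 4.96; L/L_☉ ≈ 0.89

d = 1/p = 1000/66.3 mas = 15.08 pc
M = m − 5 log₁₀ d + 5 = 5.85 − 5·1.1785 + 5 = 4.958
M − M_☉ = 4.958 − 4.83 = 0.128
L/L_☉ = 10^(−0.4 × 0.128) = 0.8891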